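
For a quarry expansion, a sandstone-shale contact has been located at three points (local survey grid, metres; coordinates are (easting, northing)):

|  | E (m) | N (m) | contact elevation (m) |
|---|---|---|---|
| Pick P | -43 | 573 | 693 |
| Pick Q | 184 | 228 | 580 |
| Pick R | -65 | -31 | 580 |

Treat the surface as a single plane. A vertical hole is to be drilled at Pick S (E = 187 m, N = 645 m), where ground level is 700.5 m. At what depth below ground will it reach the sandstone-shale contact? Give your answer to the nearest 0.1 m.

Two edge vectors: Pick P→Pick Q = (227, -345, -113), Pick P→Pick R = (-22, -604, -113).
Normal n = (Pick P→Pick Q) × (Pick P→Pick R) = (-29267, 28137, -144698).
So ∂z/∂E = −n_x/n_z = −0.20226 and ∂z/∂N = −n_y/n_z = 0.19445.
Intercept c from Pick P: 693 − 8.70 − 111.42 = 572.88.
At (187, 645): z_contact = −37.82 + 125.42 + 572.88 = 660.48 m.
Depth below ground = 700.5 − 660.48 = 40.0 m.

40.0 m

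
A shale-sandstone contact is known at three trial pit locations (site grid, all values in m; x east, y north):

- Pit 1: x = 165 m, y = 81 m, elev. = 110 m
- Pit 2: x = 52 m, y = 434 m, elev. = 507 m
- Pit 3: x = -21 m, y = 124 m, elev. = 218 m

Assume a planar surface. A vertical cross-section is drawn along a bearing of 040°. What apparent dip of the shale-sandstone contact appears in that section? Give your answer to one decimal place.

Two edge vectors: Pit 1→Pit 2 = (-113, 353, 397), Pit 1→Pit 3 = (-186, 43, 108).
Normal n = (Pit 1→Pit 2) × (Pit 1→Pit 3) = (21053, -61638, 60799).
So ∂z/∂x = −n_x/n_z = −0.34627 and ∂z/∂y = −n_y/n_z = 1.01380.
Unit vector along 040° is (sin 40°, cos 40°) = (0.6428, 0.7660).
Slope in that direction = a·(0.6428) + b·(0.7660) = 0.55404.
Apparent dip = arctan|0.55404| = 29.0° (true dip is 47.0°, so apparent ≤ true as expected).

29.0°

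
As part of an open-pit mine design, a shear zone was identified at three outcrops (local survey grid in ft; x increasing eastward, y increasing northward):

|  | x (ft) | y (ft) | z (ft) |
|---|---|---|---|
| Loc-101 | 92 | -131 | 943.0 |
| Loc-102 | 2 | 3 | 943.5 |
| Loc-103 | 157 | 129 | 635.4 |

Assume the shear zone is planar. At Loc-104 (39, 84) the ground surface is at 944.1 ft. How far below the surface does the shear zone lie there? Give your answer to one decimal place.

Two edge vectors: Loc-101→Loc-102 = (-90, 134, 0.5), Loc-101→Loc-103 = (65, 260, -307.6).
Normal n = (Loc-101→Loc-102) × (Loc-101→Loc-103) = (-41348.4, -27651.5, -32110).
So ∂z/∂x = −n_x/n_z = −1.28771 and ∂z/∂y = −n_y/n_z = −0.86115.
Intercept c from Loc-101: 943 + 118.47 − 112.81 = 948.66.
At (39, 84): z_contact = −50.22 − 72.34 + 948.66 = 826.10 ft.
Depth below ground = 944.1 − 826.10 = 118.0 ft.

118.0 ft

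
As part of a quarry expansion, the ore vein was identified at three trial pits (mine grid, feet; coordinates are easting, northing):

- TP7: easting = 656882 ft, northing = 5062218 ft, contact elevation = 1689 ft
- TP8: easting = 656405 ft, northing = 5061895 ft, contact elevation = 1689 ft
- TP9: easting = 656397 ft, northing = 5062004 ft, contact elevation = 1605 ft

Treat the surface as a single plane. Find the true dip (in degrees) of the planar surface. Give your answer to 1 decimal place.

41.6°

Let the plane be z = a·easting + b·northing + c.
TP8−TP7: −477a − 323b = 0;  TP9−TP7: −485a − 214b = −84.
Solving gives a = 0.49713, b = −0.73416.
Gradient magnitude |∇z| = √(a² + b²) = √(0.24714 + 0.53898) = 0.88664.
True dip = arctan(0.88664) = 41.6°, dipping toward NW (azimuth ≈ 326°).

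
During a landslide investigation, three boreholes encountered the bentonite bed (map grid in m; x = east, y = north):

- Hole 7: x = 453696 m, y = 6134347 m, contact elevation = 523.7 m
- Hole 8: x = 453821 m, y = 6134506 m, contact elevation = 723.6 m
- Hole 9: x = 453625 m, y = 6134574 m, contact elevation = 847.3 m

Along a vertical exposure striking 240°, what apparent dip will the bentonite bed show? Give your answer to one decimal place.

29.1°

Let the plane be z = a·x + b·y + c.
Hole 8−Hole 7: 125a + 159b = 199.9;  Hole 9−Hole 7: −71a + 227b = 323.6.
Solving gives a = −0.15316, b = 1.37764.
Unit vector along 240° is (sin 240°, cos 240°) = (-0.8660, -0.5000).
Slope in that direction = a·(-0.8660) + b·(-0.5000) = −0.55618.
Apparent dip = arctan|0.55618| = 29.1° (true dip is 54.2°, so apparent ≤ true as expected).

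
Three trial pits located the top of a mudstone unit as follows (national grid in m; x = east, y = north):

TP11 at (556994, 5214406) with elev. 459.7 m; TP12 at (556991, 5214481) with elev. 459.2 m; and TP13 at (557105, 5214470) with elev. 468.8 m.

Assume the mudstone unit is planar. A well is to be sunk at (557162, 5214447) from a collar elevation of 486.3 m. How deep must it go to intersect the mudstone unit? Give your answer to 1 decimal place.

Two edge vectors: TP11→TP12 = (-3, 75, -0.5), TP11→TP13 = (111, 64, 9.1).
Normal n = (TP11→TP12) × (TP11→TP13) = (714.5, -28.2, -8517).
So ∂z/∂x = −n_x/n_z = 0.083891041 and ∂z/∂y = −n_y/n_z = −0.003311025.
Intercept c from TP11: 459.7 − 46726.81 + 17265.03 = −29002.08.
At (557162, 5214447): z_contact = 46740.90 − 17265.16 − 29002.08 = 473.66 m.
Depth below ground = 486.3 − 473.66 = 12.6 m.

12.6 m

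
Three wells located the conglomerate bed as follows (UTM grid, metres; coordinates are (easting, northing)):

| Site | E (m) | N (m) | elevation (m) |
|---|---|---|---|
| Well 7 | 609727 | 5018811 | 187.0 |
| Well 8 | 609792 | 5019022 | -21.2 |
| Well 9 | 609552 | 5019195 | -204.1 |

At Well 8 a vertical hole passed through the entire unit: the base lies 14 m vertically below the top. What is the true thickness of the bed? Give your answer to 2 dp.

9.90 m

Let the plane be z = a·E + b·N + c.
Well 8−Well 7: 65a + 211b = −208.2;  Well 9−Well 7: −175a + 384b = −391.1.
Solving gives a = 0.04158, b = −0.99954.
|∇z| = √(a²+b²) = 1.00040, so dip δ = arctan(1.00040) = 45.01°.
True thickness = vertical thickness × cos δ = 14 × cos 45.01° = 9.90 m.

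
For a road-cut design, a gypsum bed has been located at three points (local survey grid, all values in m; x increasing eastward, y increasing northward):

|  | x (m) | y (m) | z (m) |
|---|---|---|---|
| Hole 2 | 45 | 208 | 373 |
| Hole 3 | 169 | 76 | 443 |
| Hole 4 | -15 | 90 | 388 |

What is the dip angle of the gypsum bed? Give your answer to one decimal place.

Let the plane be z = a·x + b·y + c.
Hole 3−Hole 2: 124a − 132b = 70;  Hole 4−Hole 2: −60a − 118b = 15.
Solving gives a = 0.27847, b = −0.26871.
Gradient magnitude |∇z| = √(a² + b²) = √(0.07754 + 0.07221) = 0.38698.
True dip = arctan(0.38698) = 21.2°, dipping toward NW (azimuth ≈ 314°).

21.2°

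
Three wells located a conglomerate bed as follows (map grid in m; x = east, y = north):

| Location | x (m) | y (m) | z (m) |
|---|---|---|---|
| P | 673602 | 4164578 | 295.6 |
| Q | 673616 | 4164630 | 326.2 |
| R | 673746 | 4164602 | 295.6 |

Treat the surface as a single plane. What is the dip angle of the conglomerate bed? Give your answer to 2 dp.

Let the plane be z = a·x + b·y + c.
Q−P: 14a + 52b = 30.6;  R−P: 144a + 24b = 0.
Solving gives a = −0.10268, b = 0.61611.
Gradient magnitude |∇z| = √(a² + b²) = √(0.01054 + 0.37959) = 0.62461.
True dip = arctan(0.62461) = 31.99°, dipping toward S (azimuth ≈ 171°).

31.99°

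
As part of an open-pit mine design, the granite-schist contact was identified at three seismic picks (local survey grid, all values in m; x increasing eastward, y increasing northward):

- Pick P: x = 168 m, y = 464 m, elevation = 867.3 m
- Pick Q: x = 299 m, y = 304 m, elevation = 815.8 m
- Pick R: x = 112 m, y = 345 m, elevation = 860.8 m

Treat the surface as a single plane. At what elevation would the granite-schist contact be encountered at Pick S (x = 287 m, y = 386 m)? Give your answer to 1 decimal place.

830.8 m

Let the plane be z = a·x + b·y + c.
Pick Q−Pick P: 131a − 160b = −51.5;  Pick R−Pick P: −56a − 119b = −6.5.
Solving gives a = −0.20728, b = 0.15217.
Then c = 867.3 − a·168 − b·464 = 831.52.
At (287, 386): z = −59.5 + 58.7 + 831.52 = 830.8 m.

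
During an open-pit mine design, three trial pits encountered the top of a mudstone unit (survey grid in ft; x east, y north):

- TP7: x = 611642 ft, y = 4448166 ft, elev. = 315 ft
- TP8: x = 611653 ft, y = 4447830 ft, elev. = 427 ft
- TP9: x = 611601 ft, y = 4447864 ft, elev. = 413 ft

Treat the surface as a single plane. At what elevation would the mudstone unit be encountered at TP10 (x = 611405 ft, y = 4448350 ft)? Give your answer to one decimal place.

Two edge vectors: TP7→TP8 = (11, -336, 112), TP7→TP9 = (-41, -302, 98).
Normal n = (TP7→TP8) × (TP7→TP9) = (896, -5670, -17098).
So ∂z/∂x = −n_x/n_z = 0.052403790 and ∂z/∂y = −n_y/n_z = −0.331617733.
Intercept c from TP7: 315 − 32052.36 + 1475090.73 = 1443353.37.
At (611405, 4448350): z = 32039.9 − 1475151.7 + 1443353.37 = 241.6 ft.

241.6 ft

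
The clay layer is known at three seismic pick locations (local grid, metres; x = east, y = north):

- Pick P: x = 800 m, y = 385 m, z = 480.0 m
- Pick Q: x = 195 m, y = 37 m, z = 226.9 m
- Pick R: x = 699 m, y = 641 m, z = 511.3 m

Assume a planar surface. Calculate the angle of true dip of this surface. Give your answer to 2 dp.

20.19°

Let the plane be z = a·x + b·y + c.
Pick Q−Pick P: −605a − 348b = −253.1;  Pick R−Pick P: −101a + 256b = 31.3.
Solving gives a = 0.28365, b = 0.23417.
Gradient magnitude |∇z| = √(a² + b²) = √(0.08046 + 0.05484) = 0.36782.
True dip = arctan(0.36782) = 20.19°, dipping toward SW (azimuth ≈ 230°).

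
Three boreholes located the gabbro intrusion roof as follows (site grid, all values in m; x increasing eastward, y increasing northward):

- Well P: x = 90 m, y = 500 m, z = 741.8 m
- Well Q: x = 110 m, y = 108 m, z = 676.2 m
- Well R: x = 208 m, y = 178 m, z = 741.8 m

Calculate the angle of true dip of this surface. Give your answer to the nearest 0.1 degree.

Two edge vectors: Well P→Well Q = (20, -392, -65.6), Well P→Well R = (118, -322, 0).
Normal n = (Well P→Well Q) × (Well P→Well R) = (-21123.2, -7740.8, 39816).
So ∂z/∂x = −n_x/n_z = 0.53052 and ∂z/∂y = −n_y/n_z = 0.19441.
Gradient magnitude |∇z| = √(a² + b²) = √(0.28145 + 0.03780) = 0.56502.
True dip = arctan(0.56502) = 29.5°, dipping toward WSW (azimuth ≈ 250°).

29.5°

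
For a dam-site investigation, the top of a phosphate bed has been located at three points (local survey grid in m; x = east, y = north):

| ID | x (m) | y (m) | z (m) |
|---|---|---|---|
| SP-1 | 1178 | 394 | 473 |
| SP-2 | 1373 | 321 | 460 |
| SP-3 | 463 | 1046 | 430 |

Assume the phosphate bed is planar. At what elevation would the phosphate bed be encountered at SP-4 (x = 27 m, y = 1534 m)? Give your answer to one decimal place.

Two edge vectors: SP-1→SP-2 = (195, -73, -13), SP-1→SP-3 = (-715, 652, -43).
Normal n = (SP-1→SP-2) × (SP-1→SP-3) = (11615, 17680, 74945).
So ∂z/∂x = −n_x/n_z = −0.154980 and ∂z/∂y = −n_y/n_z = −0.235906.
Intercept c from SP-1: 473 + 182.57 + 92.95 = 748.51.
At (27, 1534): z = −4.2 − 361.9 + 748.51 = 382.4 m.

382.4 m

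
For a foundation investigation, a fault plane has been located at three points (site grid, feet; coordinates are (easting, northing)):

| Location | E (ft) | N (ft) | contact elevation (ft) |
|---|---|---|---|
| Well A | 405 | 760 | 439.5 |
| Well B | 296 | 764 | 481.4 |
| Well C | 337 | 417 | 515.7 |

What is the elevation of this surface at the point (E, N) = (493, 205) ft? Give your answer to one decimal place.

Let the plane be z = a·E + b·N + c.
Well B−Well A: −109a + 4b = 41.9;  Well C−Well A: −68a − 343b = 76.2.
Solving gives a = −0.38972, b = −0.14489.
Then c = 439.5 − a·405 − b·760 = 707.46.
At (493, 205): z = −192.1 − 29.7 + 707.46 = 485.6 ft.

485.6 ft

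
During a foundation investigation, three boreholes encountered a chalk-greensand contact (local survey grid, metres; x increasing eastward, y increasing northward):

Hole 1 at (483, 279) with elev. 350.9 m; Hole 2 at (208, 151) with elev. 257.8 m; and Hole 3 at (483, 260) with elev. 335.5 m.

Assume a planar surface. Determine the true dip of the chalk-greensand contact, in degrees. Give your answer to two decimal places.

39.06°

Let the plane be z = a·x + b·y + c.
Hole 2−Hole 1: −275a − 128b = −93.1;  Hole 3−Hole 1: 0a − 19b = −15.4.
Solving gives a = −0.03872, b = 0.81053.
Gradient magnitude |∇z| = √(a² + b²) = √(0.00150 + 0.65695) = 0.81145.
True dip = arctan(0.81145) = 39.06°, dipping toward S (azimuth ≈ 177°).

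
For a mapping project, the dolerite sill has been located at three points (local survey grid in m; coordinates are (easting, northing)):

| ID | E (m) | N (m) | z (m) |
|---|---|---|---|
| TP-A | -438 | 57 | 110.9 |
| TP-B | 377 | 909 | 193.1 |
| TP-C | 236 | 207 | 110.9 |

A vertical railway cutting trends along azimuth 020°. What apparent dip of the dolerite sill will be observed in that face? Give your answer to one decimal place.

6.0°

Two edge vectors: TP-A→TP-B = (815, 852, 82.2), TP-A→TP-C = (674, 150, 0).
Normal n = (TP-A→TP-B) × (TP-A→TP-C) = (-12330, 55402.8, -451998).
So ∂z/∂E = −n_x/n_z = −0.02728 and ∂z/∂N = −n_y/n_z = 0.12257.
Unit vector along 020° is (sin 20°, cos 20°) = (0.3420, 0.9397).
Slope in that direction = a·(0.3420) + b·(0.9397) = 0.10585.
Apparent dip = arctan|0.10585| = 6.0° (true dip is 7.2°, so apparent ≤ true as expected).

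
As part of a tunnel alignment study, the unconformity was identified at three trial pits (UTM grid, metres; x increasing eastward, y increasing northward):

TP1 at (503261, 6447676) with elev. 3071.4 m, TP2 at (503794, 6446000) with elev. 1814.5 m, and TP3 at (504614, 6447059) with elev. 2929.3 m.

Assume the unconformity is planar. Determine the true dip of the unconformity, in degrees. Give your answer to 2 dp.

41.44°

Let the plane be z = a·x + b·y + c.
TP2−TP1: 533a − 1676b = −1256.9;  TP3−TP1: 1353a − 617b = −142.1.
Solving gives a = 0.27716, b = 0.83808.
Gradient magnitude |∇z| = √(a² + b²) = √(0.07682 + 0.70238) = 0.88272.
True dip = arctan(0.88272) = 41.44°, dipping toward SSW (azimuth ≈ 198°).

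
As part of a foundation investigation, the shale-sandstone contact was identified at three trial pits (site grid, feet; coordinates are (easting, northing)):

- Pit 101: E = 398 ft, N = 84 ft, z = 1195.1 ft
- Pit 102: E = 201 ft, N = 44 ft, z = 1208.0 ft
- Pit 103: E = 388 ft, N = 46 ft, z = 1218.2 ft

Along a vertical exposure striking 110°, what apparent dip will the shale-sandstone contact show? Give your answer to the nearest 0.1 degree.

15.2°

Let the plane be z = a·E + b·N + c.
Pit 102−Pit 101: −197a − 40b = 12.9;  Pit 103−Pit 101: −10a − 38b = 23.1.
Solving gives a = 0.06122, b = −0.62401.
Unit vector along 110° is (sin 110°, cos 110°) = (0.9397, -0.3420).
Slope in that direction = a·(0.9397) + b·(-0.3420) = 0.27095.
Apparent dip = arctan|0.27095| = 15.2° (true dip is 32.1°, so apparent ≤ true as expected).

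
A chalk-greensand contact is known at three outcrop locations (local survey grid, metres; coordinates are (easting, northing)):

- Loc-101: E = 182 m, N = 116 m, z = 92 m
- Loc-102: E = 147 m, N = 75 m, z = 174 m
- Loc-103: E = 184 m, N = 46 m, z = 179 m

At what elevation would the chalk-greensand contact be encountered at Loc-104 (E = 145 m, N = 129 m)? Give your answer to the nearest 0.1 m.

107.3 m

Two edge vectors: Loc-101→Loc-102 = (-35, -41, 82), Loc-101→Loc-103 = (2, -70, 87).
Normal n = (Loc-101→Loc-102) × (Loc-101→Loc-103) = (2173, 3209, 2532).
So ∂z/∂E = −n_x/n_z = −0.85821 and ∂z/∂N = −n_y/n_z = −1.26738.
Intercept c from Loc-101: 92 + 156.20 + 147.02 = 395.21.
At (145, 129): z = −124.4 − 163.5 + 395.21 = 107.3 m.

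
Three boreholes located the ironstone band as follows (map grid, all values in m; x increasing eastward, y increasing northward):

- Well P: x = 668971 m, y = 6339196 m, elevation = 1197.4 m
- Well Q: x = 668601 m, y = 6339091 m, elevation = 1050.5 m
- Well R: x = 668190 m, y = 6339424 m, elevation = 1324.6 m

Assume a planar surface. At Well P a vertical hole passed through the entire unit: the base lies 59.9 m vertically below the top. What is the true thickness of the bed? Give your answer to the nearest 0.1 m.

Let the plane be z = a·x + b·y + c.
Well Q−Well P: −370a − 105b = −146.9;  Well R−Well P: −781a + 228b = 127.2.
Solving gives a = 0.12104, b = 0.97252.
|∇z| = √(a²+b²) = 0.98002, so dip δ = arctan(0.98002) = 44.42°.
True thickness = vertical thickness × cos δ = 59.9 × cos 44.42° = 42.8 m.

42.8 m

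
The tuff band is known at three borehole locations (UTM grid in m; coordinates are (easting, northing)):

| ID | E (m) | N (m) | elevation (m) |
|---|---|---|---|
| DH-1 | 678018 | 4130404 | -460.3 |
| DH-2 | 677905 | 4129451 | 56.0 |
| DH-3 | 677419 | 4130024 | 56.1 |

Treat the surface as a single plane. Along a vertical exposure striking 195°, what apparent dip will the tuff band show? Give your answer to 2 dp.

31.14°

Two edge vectors: DH-1→DH-2 = (-113, -953, 516.3), DH-1→DH-3 = (-599, -380, 516.4).
Normal n = (DH-1→DH-2) × (DH-1→DH-3) = (-295935.2, -250910.5, -527907).
So ∂z/∂E = −n_x/n_z = −0.56058 and ∂z/∂N = −n_y/n_z = −0.47529.
Unit vector along 195° is (sin 195°, cos 195°) = (-0.2588, -0.9659).
Slope in that direction = a·(-0.2588) + b·(-0.9659) = 0.60419.
Apparent dip = arctan|0.60419| = 31.14° (true dip is 36.3°, so apparent ≤ true as expected).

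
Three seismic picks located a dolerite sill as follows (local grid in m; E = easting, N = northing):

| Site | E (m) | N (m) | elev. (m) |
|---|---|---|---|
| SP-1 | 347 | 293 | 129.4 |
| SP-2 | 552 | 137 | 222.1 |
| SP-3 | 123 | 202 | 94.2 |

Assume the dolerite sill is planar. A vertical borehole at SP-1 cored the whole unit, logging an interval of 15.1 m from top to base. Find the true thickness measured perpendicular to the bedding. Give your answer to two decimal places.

Let the plane be z = a·E + b·N + c.
SP-2−SP-1: 205a − 156b = 92.7;  SP-3−SP-1: −224a − 91b = −35.2.
Solving gives a = 0.25984, b = −0.25278.
|∇z| = √(a²+b²) = 0.36251, so dip δ = arctan(0.36251) = 19.93°.
True thickness = vertical thickness × cos δ = 15.1 × cos 19.93° = 14.20 m.

14.20 m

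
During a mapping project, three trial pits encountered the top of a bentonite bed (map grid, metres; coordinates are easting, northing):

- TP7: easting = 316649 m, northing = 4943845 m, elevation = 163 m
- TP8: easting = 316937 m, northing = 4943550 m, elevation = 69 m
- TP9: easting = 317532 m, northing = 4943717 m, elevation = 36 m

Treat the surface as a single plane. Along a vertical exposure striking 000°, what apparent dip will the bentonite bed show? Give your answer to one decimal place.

Two edge vectors: TP7→TP8 = (288, -295, -94), TP7→TP9 = (883, -128, -127).
Normal n = (TP7→TP8) × (TP7→TP9) = (25433, -46426, 223621).
So ∂z/∂easting = −n_x/n_z = −0.11373 and ∂z/∂northing = −n_y/n_z = 0.20761.
Unit vector along 000° is (sin 0°, cos 0°) = (0.0000, 1.0000).
Slope in that direction = a·(0.0000) + b·(1.0000) = 0.20761.
Apparent dip = arctan|0.20761| = 11.7° (true dip is 13.3°, so apparent ≤ true as expected).

11.7°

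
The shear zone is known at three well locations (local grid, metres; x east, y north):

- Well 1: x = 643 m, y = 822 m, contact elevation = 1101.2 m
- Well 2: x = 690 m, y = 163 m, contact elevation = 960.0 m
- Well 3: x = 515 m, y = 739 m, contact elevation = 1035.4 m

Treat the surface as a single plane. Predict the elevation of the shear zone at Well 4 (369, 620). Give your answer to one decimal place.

954.5 m

Two edge vectors: Well 1→Well 2 = (47, -659, -141.2), Well 1→Well 3 = (-128, -83, -65.8).
Normal n = (Well 1→Well 2) × (Well 1→Well 3) = (31642.6, 21166.2, -88253).
So ∂z/∂x = −n_x/n_z = 0.35854 and ∂z/∂y = −n_y/n_z = 0.23984.
Intercept c from Well 1: 1101.2 − 230.54 − 197.14 = 673.51.
At (369, 620): z = 132.3 + 148.7 + 673.51 = 954.5 m.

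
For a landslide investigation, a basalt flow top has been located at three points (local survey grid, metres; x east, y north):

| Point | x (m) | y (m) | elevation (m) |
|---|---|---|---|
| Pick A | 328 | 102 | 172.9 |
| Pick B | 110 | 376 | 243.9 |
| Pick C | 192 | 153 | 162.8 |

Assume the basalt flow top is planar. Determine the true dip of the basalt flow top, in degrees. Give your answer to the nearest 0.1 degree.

27.3°

Two edge vectors: Pick A→Pick B = (-218, 274, 71), Pick A→Pick C = (-136, 51, -10.1).
Normal n = (Pick A→Pick B) × (Pick A→Pick C) = (-6388.4, -11857.8, 26146).
So ∂z/∂x = −n_x/n_z = 0.24434 and ∂z/∂y = −n_y/n_z = 0.45352.
Gradient magnitude |∇z| = √(a² + b²) = √(0.05970 + 0.20568) = 0.51515.
True dip = arctan(0.51515) = 27.3°, dipping toward SSW (azimuth ≈ 208°).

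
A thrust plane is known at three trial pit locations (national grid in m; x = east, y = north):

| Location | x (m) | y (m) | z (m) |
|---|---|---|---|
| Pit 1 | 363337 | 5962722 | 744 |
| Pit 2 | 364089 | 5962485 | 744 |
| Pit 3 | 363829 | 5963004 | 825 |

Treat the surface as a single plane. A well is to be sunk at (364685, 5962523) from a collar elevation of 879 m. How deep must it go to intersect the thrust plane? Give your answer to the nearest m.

93 m

Two edge vectors: Pit 1→Pit 2 = (752, -237, 0), Pit 1→Pit 3 = (492, 282, 81).
Normal n = (Pit 1→Pit 2) × (Pit 1→Pit 3) = (-19197, -60912, 328668).
So ∂z/∂x = −n_x/n_z = 0.05840849 and ∂z/∂y = −n_y/n_z = 0.18532988.
Intercept c from Pit 1: 744 − 21221.96 − 1105070.53 = −1125548.50.
At (364685, 5962523): z_contact = 21300.7 + 1105033.7 − 1125548.50 = 785.9 m.
Depth below ground = 879 − 785.9 = 93 m.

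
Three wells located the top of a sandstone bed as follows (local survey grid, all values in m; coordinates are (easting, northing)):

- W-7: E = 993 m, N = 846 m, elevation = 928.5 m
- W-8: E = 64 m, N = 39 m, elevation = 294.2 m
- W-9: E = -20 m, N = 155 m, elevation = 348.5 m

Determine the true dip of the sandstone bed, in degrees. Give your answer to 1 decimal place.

Two edge vectors: W-7→W-8 = (-929, -807, -634.3), W-7→W-9 = (-1013, -691, -580).
Normal n = (W-7→W-8) × (W-7→W-9) = (29758.7, 103725.9, -175552).
So ∂z/∂E = −n_x/n_z = 0.16952 and ∂z/∂N = −n_y/n_z = 0.59086.
Gradient magnitude |∇z| = √(a² + b²) = √(0.02874 + 0.34911) = 0.61469.
True dip = arctan(0.61469) = 31.6°, dipping toward SSW (azimuth ≈ 196°).

31.6°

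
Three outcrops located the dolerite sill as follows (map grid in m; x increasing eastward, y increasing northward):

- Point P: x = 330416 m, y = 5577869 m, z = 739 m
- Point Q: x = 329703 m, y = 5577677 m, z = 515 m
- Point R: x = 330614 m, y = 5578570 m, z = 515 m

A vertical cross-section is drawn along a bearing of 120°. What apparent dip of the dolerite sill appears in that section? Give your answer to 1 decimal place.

30.8°

Two edge vectors: Point P→Point Q = (-713, -192, -224), Point P→Point R = (198, 701, -224).
Normal n = (Point P→Point Q) × (Point P→Point R) = (200032, -204064, -461797).
So ∂z/∂x = −n_x/n_z = 0.43316 and ∂z/∂y = −n_y/n_z = −0.44189.
Unit vector along 120° is (sin 120°, cos 120°) = (0.8660, -0.5000).
Slope in that direction = a·(0.8660) + b·(-0.5000) = 0.59607.
Apparent dip = arctan|0.59607| = 30.8° (true dip is 31.7°, so apparent ≤ true as expected).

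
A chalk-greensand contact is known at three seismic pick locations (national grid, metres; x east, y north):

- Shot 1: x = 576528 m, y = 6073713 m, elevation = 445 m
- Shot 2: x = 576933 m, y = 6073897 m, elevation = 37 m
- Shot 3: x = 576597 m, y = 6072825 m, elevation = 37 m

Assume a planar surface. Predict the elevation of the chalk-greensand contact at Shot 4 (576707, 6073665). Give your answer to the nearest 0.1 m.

Two edge vectors: Shot 1→Shot 2 = (405, 184, -408), Shot 1→Shot 3 = (69, -888, -408).
Normal n = (Shot 1→Shot 2) × (Shot 1→Shot 3) = (-437376, 137088, -372336).
So ∂z/∂x = −n_x/n_z = −1.174680933 and ∂z/∂y = −n_y/n_z = 0.368183576.
Intercept c from Shot 1: 445 + 677236.45 − 2236241.37 = −1558559.92.
At (576707, 6073665): z = −677446.7 + 2236223.7 − 1558559.92 = 217.1 m.

217.1 m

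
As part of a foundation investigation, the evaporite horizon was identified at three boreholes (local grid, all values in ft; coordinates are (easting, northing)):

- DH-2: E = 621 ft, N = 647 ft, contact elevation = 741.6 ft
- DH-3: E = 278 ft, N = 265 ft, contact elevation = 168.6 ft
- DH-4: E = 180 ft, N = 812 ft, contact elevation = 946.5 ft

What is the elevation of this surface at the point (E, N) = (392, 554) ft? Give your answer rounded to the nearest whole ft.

Two edge vectors: DH-2→DH-3 = (-343, -382, -573), DH-2→DH-4 = (-441, 165, 204.9).
Normal n = (DH-2→DH-3) × (DH-2→DH-4) = (16273.2, 322973.7, -225057).
So ∂z/∂E = −n_x/n_z = 0.07231 and ∂z/∂N = −n_y/n_z = 1.43508.
Intercept c from DH-2: 741.6 − 44.90 − 928.49 = −231.80.
At (392, 554): z = 28.3 + 795.0 − 231.80 = 591.6 ft.

592 ft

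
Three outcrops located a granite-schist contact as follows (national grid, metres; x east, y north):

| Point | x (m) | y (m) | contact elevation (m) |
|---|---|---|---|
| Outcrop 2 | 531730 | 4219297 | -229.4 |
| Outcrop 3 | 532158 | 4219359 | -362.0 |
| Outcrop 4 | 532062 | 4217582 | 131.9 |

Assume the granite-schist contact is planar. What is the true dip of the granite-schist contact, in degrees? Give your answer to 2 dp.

Let the plane be z = a·x + b·y + c.
Outcrop 3−Outcrop 2: 428a + 62b = −132.6;  Outcrop 4−Outcrop 2: 332a − 1715b = 361.3.
Solving gives a = −0.27168, b = −0.26326.
Gradient magnitude |∇z| = √(a² + b²) = √(0.07381 + 0.06931) = 0.37831.
True dip = arctan(0.37831) = 20.72°, dipping toward NE (azimuth ≈ 046°).

20.72°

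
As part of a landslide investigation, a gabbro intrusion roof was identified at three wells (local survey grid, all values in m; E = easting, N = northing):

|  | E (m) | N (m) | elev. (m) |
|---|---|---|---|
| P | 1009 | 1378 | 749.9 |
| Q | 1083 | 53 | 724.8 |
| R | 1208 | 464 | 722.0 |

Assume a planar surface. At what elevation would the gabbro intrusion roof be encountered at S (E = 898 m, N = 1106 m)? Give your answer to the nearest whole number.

754 m

Two edge vectors: P→Q = (74, -1325, -25.1), P→R = (199, -914, -27.9).
Normal n = (P→Q) × (P→R) = (14026.1, -2930.3, 196039).
So ∂z/∂E = −n_x/n_z = −0.07155 and ∂z/∂N = −n_y/n_z = 0.01495.
Intercept c from P: 749.9 + 72.19 − 20.60 = 801.49.
At (898, 1106): z = −64.2 + 16.5 + 801.49 = 753.8 m.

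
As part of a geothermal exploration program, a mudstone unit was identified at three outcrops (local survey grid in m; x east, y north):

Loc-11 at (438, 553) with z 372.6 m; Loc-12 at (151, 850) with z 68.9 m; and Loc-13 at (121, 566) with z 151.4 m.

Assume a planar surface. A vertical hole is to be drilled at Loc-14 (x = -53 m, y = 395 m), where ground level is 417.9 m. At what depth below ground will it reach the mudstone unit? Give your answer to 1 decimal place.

323.3 m

Two edge vectors: Loc-11→Loc-12 = (-287, 297, -303.7), Loc-11→Loc-13 = (-317, 13, -221.2).
Normal n = (Loc-11→Loc-12) × (Loc-11→Loc-13) = (-61748.3, 32788.5, 90418).
So ∂z/∂x = −n_x/n_z = 0.68292 and ∂z/∂y = −n_y/n_z = −0.36263.
Intercept c from Loc-11: 372.6 − 299.12 + 200.54 = 274.02.
At (-53, 395): z_contact = −36.19 − 143.24 + 274.02 = 94.58 m.
Depth below ground = 417.9 − 94.58 = 323.3 m.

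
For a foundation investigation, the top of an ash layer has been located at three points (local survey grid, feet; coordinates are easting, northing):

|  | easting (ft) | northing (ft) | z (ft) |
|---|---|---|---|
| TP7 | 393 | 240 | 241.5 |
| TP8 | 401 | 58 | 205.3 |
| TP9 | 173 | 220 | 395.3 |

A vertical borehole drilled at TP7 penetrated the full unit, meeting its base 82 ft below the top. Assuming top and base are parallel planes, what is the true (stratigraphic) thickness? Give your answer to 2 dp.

66.11 ft

Two edge vectors: TP7→TP8 = (8, -182, -36.2), TP7→TP9 = (-220, -20, 153.8).
Normal n = (TP7→TP8) × (TP7→TP9) = (-28715.6, 6733.6, -40200).
So ∂z/∂easting = −n_x/n_z = −0.71432 and ∂z/∂northing = −n_y/n_z = 0.16750.
|∇z| = √(a²+b²) = 0.73369, so dip δ = arctan(0.73369) = 36.27°.
True thickness = vertical thickness × cos δ = 82 × cos 36.27° = 66.11 ft.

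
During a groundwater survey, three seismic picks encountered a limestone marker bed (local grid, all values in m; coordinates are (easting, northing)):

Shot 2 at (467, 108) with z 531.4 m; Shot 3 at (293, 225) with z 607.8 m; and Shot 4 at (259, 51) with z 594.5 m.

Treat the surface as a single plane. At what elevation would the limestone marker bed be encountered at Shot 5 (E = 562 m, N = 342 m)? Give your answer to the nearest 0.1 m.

Two edge vectors: Shot 2→Shot 3 = (-174, 117, 76.4), Shot 2→Shot 4 = (-208, -57, 63.1).
Normal n = (Shot 2→Shot 3) × (Shot 2→Shot 4) = (11737.5, -4911.8, 34254).
So ∂z/∂E = −n_x/n_z = −0.34266 and ∂z/∂N = −n_y/n_z = 0.14339.
Intercept c from Shot 2: 531.4 + 160.02 − 15.49 = 675.94.
At (562, 342): z = −192.6 + 49.0 + 675.94 = 532.4 m.

532.4 m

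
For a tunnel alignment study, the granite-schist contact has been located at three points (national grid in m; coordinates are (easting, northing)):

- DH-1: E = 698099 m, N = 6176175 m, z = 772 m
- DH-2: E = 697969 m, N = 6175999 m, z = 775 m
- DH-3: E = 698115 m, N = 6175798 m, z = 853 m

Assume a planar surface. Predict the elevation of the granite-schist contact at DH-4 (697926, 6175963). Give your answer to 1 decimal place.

Two edge vectors: DH-1→DH-2 = (-130, -176, 3), DH-1→DH-3 = (16, -377, 81).
Normal n = (DH-1→DH-2) × (DH-1→DH-3) = (-13125, 10578, 51826).
So ∂z/∂E = −n_x/n_z = 0.253251264 and ∂z/∂N = −n_y/n_z = −0.204106047.
Intercept c from DH-1: 772 − 176794.45 + 1260594.67 = 1084572.21.
At (697926, 6175963): z = 176750.6 − 1260551.4 + 1084572.21 = 771.5 m.

771.5 m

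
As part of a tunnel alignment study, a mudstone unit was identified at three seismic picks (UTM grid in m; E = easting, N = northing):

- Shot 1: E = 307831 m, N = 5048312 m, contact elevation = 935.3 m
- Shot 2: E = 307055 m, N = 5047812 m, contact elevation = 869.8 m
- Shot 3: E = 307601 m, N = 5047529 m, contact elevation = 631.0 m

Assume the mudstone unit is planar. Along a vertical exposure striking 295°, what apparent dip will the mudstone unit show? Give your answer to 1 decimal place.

20.6°

Let the plane be z = a·E + b·N + c.
Shot 2−Shot 1: −776a − 500b = −65.5;  Shot 3−Shot 1: −230a − 783b = −304.3.
Solving gives a = −0.20475, b = 0.44878.
Unit vector along 295° is (sin 295°, cos 295°) = (-0.9063, 0.4226).
Slope in that direction = a·(-0.9063) + b·(0.4226) = 0.37523.
Apparent dip = arctan|0.37523| = 20.6° (true dip is 26.3°, so apparent ≤ true as expected).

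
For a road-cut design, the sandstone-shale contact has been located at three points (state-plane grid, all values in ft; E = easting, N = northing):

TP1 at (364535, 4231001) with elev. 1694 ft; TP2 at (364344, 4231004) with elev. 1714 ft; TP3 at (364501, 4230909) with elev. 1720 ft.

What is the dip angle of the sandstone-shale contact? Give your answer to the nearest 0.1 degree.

14.9°

Let the plane be z = a·E + b·N + c.
TP2−TP1: −191a + 3b = 20;  TP3−TP1: −34a − 92b = 26.
Solving gives a = −0.10852, b = −0.24250.
Gradient magnitude |∇z| = √(a² + b²) = √(0.01178 + 0.05881) = 0.26568.
True dip = arctan(0.26568) = 14.9°, dipping toward NNE (azimuth ≈ 024°).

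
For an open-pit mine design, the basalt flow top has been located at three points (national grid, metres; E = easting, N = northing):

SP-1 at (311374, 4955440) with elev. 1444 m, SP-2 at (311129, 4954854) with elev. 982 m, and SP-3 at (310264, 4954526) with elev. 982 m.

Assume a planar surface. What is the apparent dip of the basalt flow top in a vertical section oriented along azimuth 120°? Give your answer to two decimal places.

37.82°

Two edge vectors: SP-1→SP-2 = (-245, -586, -462), SP-1→SP-3 = (-1110, -914, -462).
Normal n = (SP-1→SP-2) × (SP-1→SP-3) = (-151536, 399630, -426530).
So ∂z/∂E = −n_x/n_z = −0.35528 and ∂z/∂N = −n_y/n_z = 0.93693.
Unit vector along 120° is (sin 120°, cos 120°) = (0.8660, -0.5000).
Slope in that direction = a·(0.8660) + b·(-0.5000) = −0.77614.
Apparent dip = arctan|0.77614| = 37.82° (true dip is 45.1°, so apparent ≤ true as expected).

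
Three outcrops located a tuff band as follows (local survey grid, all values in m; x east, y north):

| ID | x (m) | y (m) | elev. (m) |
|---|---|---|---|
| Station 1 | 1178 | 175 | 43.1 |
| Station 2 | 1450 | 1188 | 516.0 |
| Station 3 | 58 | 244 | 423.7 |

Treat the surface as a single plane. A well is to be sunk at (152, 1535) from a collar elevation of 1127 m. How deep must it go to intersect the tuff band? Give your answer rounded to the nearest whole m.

23 m

Let the plane be z = a·x + b·y + c.
Station 2−Station 1: 272a + 1013b = 472.9;  Station 3−Station 1: −1120a + 69b = 380.6.
Solving gives a = −0.30600, b = 0.54899.
Then c = 43.1 − a·1178 − b·175 = 307.49.
At (152, 1535): z_contact = −46.5 + 842.7 + 307.49 = 1103.7 m.
Depth below ground = 1127 − 1103.7 = 23 m.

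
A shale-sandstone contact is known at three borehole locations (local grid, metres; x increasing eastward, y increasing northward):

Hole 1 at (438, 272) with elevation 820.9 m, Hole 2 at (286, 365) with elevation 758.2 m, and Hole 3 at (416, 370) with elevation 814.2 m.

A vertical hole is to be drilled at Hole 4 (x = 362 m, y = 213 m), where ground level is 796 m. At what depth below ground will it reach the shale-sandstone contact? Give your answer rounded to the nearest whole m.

Let the plane be z = a·x + b·y + c.
Hole 2−Hole 1: −152a + 93b = −62.7;  Hole 3−Hole 1: −22a + 98b = −6.7.
Solving gives a = 0.42969, b = 0.02809.
Then c = 820.9 − a·438 − b·272 = 625.05.
At (362, 213): z_contact = 155.5 + 6.0 + 625.05 = 786.6 m.
Depth below ground = 796 − 786.6 = 9 m.

9 m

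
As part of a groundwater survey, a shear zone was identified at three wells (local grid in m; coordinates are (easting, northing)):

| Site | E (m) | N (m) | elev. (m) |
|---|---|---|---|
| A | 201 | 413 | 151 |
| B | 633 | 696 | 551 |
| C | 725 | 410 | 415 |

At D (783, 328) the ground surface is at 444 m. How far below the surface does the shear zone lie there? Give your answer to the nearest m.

52 m

Two edge vectors: A→B = (432, 283, 400), A→C = (524, -3, 264).
Normal n = (A→B) × (A→C) = (75912, 95552, -149588).
So ∂z/∂E = −n_x/n_z = 0.50747 and ∂z/∂N = −n_y/n_z = 0.63877.
Intercept c from A: 151 − 102.00 − 263.81 = −214.81.
At (783, 328): z_contact = 397.4 + 209.5 − 214.81 = 392.1 m.
Depth below ground = 444 − 392.1 = 52 m.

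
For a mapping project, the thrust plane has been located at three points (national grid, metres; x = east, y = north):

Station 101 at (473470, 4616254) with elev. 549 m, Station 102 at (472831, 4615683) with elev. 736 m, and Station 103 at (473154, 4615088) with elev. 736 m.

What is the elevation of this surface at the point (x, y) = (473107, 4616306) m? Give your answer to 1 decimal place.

Two edge vectors: Station 101→Station 102 = (-639, -571, 187), Station 101→Station 103 = (-316, -1166, 187).
Normal n = (Station 101→Station 102) × (Station 101→Station 103) = (111265, 60401, 564638).
So ∂z/∂x = −n_x/n_z = −0.197055459 and ∂z/∂y = −n_y/n_z = −0.106972963.
Intercept c from Station 101: 549 + 93299.85 + 493814.37 = 587663.22.
At (473107, 4616306): z = −93228.3 − 493819.9 + 587663.22 = 615.0 m.

615.0 m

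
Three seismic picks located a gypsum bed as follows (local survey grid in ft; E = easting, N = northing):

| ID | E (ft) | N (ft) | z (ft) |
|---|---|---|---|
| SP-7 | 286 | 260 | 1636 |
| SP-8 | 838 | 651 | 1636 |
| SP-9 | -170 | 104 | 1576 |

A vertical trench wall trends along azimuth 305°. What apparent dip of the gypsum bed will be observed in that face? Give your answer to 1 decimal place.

Let the plane be z = a·E + b·N + c.
SP-8−SP-7: 552a + 391b = 0;  SP-9−SP-7: −456a − 156b = −60.
Solving gives a = 0.25449, b = −0.35928.
Unit vector along 305° is (sin 305°, cos 305°) = (-0.8192, 0.5736).
Slope in that direction = a·(-0.8192) + b·(0.5736) = −0.41454.
Apparent dip = arctan|0.41454| = 22.5° (true dip is 23.8°, so apparent ≤ true as expected).

22.5°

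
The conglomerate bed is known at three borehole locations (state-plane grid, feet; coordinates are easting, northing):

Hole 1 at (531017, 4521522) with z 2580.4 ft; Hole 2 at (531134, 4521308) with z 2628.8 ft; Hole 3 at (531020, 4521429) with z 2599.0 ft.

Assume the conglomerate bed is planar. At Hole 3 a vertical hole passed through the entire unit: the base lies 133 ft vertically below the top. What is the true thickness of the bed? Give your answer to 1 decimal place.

Let the plane be z = a·easting + b·northing + c.
Hole 2−Hole 1: 117a − 214b = 48.4;  Hole 3−Hole 1: 3a − 93b = 18.6.
Solving gives a = 0.05086, b = −0.19836.
|∇z| = √(a²+b²) = 0.20478, so dip δ = arctan(0.20478) = 11.57°.
True thickness = vertical thickness × cos δ = 133 × cos 11.57° = 130.3 ft.

130.3 ft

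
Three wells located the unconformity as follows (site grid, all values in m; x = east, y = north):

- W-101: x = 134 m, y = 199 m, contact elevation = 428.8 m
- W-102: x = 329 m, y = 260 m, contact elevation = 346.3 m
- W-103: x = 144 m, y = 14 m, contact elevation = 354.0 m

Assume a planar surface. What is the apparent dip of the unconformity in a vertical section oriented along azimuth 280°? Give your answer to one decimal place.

30.9°

Two edge vectors: W-101→W-102 = (195, 61, -82.5), W-101→W-103 = (10, -185, -74.8).
Normal n = (W-101→W-102) × (W-101→W-103) = (-19825.3, 13761, -36685).
So ∂z/∂x = −n_x/n_z = −0.54042 and ∂z/∂y = −n_y/n_z = 0.37511.
Unit vector along 280° is (sin 280°, cos 280°) = (-0.9848, 0.1736).
Slope in that direction = a·(-0.9848) + b·(0.1736) = 0.59735.
Apparent dip = arctan|0.59735| = 30.9° (true dip is 33.3°, so apparent ≤ true as expected).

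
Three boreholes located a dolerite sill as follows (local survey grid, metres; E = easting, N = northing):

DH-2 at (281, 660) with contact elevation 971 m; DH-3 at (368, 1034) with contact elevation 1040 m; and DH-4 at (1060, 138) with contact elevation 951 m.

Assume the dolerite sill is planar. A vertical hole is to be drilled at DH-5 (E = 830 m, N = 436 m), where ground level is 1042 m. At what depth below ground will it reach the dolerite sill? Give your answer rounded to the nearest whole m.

61 m

Let the plane be z = a·E + b·N + c.
DH-3−DH-2: 87a + 374b = 69;  DH-4−DH-2: 779a − 522b = −20.
Solving gives a = 0.08474, b = 0.16478.
Then c = 971 − a·281 − b·660 = 838.43.
At (830, 436): z_contact = 70.3 + 71.8 + 838.43 = 980.6 m.
Depth below ground = 1042 − 980.6 = 61 m.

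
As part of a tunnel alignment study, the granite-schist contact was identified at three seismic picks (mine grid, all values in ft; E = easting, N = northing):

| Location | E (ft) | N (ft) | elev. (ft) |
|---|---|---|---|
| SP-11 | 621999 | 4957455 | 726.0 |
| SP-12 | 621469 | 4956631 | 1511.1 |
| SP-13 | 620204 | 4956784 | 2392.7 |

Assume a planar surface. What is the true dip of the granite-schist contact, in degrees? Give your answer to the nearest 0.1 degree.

Let the plane be z = a·E + b·N + c.
SP-12−SP-11: −530a − 824b = 785.1;  SP-13−SP-11: −1795a − 671b = 1666.7.
Solving gives a = −0.75353, b = −0.46811.
Gradient magnitude |∇z| = √(a² + b²) = √(0.56781 + 0.21913) = 0.88710.
True dip = arctan(0.88710) = 41.6°, dipping toward ENE (azimuth ≈ 058°).

41.6°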